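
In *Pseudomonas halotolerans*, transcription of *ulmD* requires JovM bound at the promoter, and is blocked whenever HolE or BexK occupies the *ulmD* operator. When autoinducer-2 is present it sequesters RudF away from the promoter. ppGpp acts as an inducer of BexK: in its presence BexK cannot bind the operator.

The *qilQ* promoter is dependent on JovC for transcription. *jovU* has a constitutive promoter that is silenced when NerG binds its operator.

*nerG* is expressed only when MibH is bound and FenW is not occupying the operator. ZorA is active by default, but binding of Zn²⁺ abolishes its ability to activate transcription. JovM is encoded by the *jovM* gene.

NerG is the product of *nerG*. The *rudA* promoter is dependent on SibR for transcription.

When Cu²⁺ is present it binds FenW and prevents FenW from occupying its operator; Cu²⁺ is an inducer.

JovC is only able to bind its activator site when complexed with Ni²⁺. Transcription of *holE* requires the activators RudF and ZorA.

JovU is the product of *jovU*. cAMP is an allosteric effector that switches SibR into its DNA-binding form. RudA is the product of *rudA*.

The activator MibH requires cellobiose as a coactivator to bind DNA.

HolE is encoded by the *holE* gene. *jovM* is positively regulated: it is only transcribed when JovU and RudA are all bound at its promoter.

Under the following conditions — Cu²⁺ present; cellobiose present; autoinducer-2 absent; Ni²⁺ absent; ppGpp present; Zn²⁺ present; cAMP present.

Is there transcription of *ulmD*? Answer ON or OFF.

OFF

Autoinducer-2 is absent, so RudF is active.
Zn²⁺ is present, so ZorA is inactive.
Required activator ZorA is absent, so *holE* is not transcribed.
So HolE is not produced.
Cu²⁺ is present, so FenW is inactive.
Cellobiose is present, so MibH is active.
No repressor is bound and MibH is active, so *nerG* is transcribed.
So NerG is produced and active.
With repressor NerG bound, *jovU* is not transcribed.
So JovU is not produced.
cAMP is present, so SibR is active.
No repressor is bound and SibR is active, so *rudA* is transcribed.
So RudA is produced and active.
Required activator JovU is absent, so *jovM* is not transcribed.
So JovM is not produced.
ppGpp is present, so BexK is inactive.
Required activator JovM is absent, so *ulmD* is not transcribed.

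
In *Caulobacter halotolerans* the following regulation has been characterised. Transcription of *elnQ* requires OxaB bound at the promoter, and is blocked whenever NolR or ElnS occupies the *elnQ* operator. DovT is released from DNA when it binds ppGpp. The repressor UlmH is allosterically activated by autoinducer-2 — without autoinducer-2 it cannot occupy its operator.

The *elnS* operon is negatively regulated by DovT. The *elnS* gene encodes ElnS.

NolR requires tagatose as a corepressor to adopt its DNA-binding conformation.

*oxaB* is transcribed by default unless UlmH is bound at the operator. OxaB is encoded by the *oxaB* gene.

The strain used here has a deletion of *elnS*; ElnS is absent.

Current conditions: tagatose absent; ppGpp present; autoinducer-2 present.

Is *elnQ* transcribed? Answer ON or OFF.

Tagatose is absent, so NolR is inactive.
Autoinducer-2 is present, so UlmH is active.
With repressor UlmH bound, *oxaB* is not transcribed.
So OxaB is not produced.
ElnS is non-functional in this strain, so it has no effect.
Required activator OxaB is absent, so *elnQ* is not transcribed.

OFF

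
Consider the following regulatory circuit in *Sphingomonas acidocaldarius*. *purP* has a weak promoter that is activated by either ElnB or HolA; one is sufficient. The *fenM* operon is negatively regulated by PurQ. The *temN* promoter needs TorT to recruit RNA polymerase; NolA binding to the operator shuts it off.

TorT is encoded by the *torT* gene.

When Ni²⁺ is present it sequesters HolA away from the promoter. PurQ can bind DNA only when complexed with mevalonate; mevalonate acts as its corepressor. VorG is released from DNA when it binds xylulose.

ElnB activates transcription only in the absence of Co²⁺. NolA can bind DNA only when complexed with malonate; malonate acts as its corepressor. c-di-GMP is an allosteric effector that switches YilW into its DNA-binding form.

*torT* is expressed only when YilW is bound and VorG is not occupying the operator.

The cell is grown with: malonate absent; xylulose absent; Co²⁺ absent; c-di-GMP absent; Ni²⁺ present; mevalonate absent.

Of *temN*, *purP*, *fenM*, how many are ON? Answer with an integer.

c-di-GMP is absent, so YilW is inactive.
Xylulose is absent, so VorG is active.
With repressor VorG bound, *torT* is not transcribed.
So TorT is not produced.
Malonate is absent, so NolA is inactive.
Required activator TorT is absent, so *temN* is not transcribed.
→ *temN* is OFF.
Co²⁺ is absent, so ElnB is active.
Ni²⁺ is present, so HolA is inactive.
Activator ElnB is present, so *purP* is transcribed.
→ *purP* is ON.
Mevalonate is absent, so PurQ is inactive.
With no repressor bound, *fenM* is transcribed.
→ *fenM* is ON.
2 of the 3 genes are transcribed.

2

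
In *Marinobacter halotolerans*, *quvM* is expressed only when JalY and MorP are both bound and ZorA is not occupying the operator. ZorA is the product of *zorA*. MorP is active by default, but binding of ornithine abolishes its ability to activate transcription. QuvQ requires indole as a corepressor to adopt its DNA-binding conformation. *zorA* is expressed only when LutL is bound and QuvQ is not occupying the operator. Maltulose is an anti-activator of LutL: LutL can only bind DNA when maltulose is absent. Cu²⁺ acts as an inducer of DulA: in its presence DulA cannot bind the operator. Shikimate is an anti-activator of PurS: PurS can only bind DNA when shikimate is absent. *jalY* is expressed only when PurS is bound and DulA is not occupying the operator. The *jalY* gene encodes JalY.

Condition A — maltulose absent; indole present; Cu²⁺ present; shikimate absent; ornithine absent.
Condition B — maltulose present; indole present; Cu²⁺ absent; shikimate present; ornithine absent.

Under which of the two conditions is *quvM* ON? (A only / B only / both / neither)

A only

Condition A:
Maltulose is absent, so LutL is active.
Indole is present, so QuvQ is active.
With repressor QuvQ bound, *zorA* is not transcribed.
So ZorA is not produced.
Cu²⁺ is present, so DulA is inactive.
Shikimate is absent, so PurS is active.
No repressor is bound and PurS is active, so *jalY* is transcribed.
So JalY is produced and active.
Ornithine is absent, so MorP is active.
No repressor is bound and JalY and MorP are active, so *quvM* is transcribed.
→ *quvM* is ON in A.
Condition B:
Maltulose is present, so LutL is inactive.
Indole is present, so QuvQ is active.
With repressor QuvQ bound, *zorA* is not transcribed.
So ZorA is not produced.
Cu²⁺ is absent, so DulA is active.
Shikimate is present, so PurS is inactive.
With repressor DulA bound, *jalY* is not transcribed.
So JalY is not produced.
Ornithine is absent, so MorP is active.
Required activator JalY is absent, so *quvM* is not transcribed.
→ *quvM* is OFF in B.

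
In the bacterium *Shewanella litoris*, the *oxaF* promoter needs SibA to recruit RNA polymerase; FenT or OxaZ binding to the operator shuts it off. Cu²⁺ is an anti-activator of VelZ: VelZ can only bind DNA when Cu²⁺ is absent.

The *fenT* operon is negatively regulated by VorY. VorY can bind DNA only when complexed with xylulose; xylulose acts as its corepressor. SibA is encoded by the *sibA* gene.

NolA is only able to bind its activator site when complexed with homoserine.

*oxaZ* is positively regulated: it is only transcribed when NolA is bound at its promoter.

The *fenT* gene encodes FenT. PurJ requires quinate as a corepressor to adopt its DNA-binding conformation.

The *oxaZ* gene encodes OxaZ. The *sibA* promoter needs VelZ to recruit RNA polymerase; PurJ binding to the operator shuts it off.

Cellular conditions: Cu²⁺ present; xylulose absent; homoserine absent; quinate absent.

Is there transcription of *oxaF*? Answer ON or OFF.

Xylulose is absent, so VorY is inactive.
With no repressor bound, *fenT* is transcribed.
So FenT is produced and active.
Quinate is absent, so PurJ is inactive.
Cu²⁺ is present, so VelZ is inactive.
Required activator VelZ is absent, so *sibA* is not transcribed.
So SibA is not produced.
Homoserine is absent, so NolA is inactive.
Required activator NolA is absent, so *oxaZ* is not transcribed.
So OxaZ is not produced.
With repressor FenT bound, *oxaF* is not transcribed.

OFF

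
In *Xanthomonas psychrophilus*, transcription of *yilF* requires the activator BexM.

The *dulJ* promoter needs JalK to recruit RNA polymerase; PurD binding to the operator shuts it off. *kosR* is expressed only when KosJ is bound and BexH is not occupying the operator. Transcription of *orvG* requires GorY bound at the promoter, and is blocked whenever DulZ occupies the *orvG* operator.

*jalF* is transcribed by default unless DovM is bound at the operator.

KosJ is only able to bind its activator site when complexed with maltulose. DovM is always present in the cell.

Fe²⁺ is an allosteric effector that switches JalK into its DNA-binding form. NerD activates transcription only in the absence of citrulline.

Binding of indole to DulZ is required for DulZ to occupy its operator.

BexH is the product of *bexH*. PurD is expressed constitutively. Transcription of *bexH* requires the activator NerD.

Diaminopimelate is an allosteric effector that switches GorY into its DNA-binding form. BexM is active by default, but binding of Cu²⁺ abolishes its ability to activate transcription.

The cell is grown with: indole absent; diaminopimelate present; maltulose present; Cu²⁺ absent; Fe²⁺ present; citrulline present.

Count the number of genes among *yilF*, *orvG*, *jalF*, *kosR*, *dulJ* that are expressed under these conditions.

3

Cu²⁺ is absent, so BexM is active.
No repressor is bound and BexM is active, so *yilF* is transcribed.
→ *yilF* is ON.
Indole is absent, so DulZ is inactive.
Diaminopimelate is present, so GorY is active.
No repressor is bound and GorY is active, so *orvG* is transcribed.
→ *orvG* is ON.
DovM is produced constitutively and is active.
With repressor DovM bound, *jalF* is not transcribed.
→ *jalF* is OFF.
Citrulline is present, so NerD is inactive.
Required activator NerD is absent, so *bexH* is not transcribed.
So BexH is not produced.
Maltulose is present, so KosJ is active.
No repressor is bound and KosJ is active, so *kosR* is transcribed.
→ *kosR* is ON.
Fe²⁺ is present, so JalK is active.
PurD is produced constitutively and is active.
With repressor PurD bound, *dulJ* is not transcribed.
→ *dulJ* is OFF.
3 of the 5 genes are transcribed.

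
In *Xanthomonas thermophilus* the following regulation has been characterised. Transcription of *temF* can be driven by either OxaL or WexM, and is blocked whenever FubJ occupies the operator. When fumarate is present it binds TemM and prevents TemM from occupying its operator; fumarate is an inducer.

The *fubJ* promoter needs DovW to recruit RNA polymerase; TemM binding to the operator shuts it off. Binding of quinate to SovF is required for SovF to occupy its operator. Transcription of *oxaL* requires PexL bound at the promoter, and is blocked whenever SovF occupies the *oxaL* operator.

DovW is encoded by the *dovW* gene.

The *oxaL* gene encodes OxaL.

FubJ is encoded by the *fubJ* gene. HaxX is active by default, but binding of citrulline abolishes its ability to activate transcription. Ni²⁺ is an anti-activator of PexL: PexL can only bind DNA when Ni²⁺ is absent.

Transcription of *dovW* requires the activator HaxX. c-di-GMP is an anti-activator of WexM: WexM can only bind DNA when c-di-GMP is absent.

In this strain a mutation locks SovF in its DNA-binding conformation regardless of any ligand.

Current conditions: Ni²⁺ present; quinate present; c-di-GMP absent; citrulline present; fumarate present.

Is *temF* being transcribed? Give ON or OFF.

Citrulline is present, so HaxX is inactive.
Required activator HaxX is absent, so *dovW* is not transcribed.
So DovW is not produced.
Fumarate is present, so TemM is inactive.
Required activator DovW is absent, so *fubJ* is not transcribed.
So FubJ is not produced.
Ni²⁺ is present, so PexL is inactive.
SovF is constitutively active in this strain.
With repressor SovF bound, *oxaL* is not transcribed.
So OxaL is not produced.
c-di-GMP is absent, so WexM is active.
Activator WexM is present, so *temF* is transcribed.

ON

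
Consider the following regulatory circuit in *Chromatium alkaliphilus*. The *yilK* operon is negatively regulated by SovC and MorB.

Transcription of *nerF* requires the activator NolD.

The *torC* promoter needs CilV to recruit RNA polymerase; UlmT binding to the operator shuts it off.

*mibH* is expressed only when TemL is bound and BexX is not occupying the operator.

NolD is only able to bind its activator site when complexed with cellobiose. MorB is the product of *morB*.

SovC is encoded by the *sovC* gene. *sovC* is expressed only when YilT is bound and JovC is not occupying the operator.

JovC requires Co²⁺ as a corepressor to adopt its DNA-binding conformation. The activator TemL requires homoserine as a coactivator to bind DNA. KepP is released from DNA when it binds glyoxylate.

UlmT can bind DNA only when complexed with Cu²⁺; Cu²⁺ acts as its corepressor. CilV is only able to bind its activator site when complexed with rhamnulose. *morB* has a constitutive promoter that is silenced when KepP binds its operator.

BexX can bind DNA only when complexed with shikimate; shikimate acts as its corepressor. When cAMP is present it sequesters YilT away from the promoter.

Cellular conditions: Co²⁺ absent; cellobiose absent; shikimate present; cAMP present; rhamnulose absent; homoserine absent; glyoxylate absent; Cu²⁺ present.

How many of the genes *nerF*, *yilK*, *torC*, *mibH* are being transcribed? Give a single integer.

Cellobiose is absent, so NolD is inactive.
Required activator NolD is absent, so *nerF* is not transcribed.
→ *nerF* is OFF.
cAMP is present, so YilT is inactive.
Co²⁺ is absent, so JovC is inactive.
Required activator YilT is absent, so *sovC* is not transcribed.
So SovC is not produced.
Glyoxylate is absent, so KepP is active.
With repressor KepP bound, *morB* is not transcribed.
So MorB is not produced.
With no repressor bound, *yilK* is transcribed.
→ *yilK* is ON.
Rhamnulose is absent, so CilV is inactive.
Cu²⁺ is present, so UlmT is active.
With repressor UlmT bound, *torC* is not transcribed.
→ *torC* is OFF.
Shikimate is present, so BexX is active.
Homoserine is absent, so TemL is inactive.
With repressor BexX bound, *mibH* is not transcribed.
→ *mibH* is OFF.
1 of the 4 genes is transcribed.

1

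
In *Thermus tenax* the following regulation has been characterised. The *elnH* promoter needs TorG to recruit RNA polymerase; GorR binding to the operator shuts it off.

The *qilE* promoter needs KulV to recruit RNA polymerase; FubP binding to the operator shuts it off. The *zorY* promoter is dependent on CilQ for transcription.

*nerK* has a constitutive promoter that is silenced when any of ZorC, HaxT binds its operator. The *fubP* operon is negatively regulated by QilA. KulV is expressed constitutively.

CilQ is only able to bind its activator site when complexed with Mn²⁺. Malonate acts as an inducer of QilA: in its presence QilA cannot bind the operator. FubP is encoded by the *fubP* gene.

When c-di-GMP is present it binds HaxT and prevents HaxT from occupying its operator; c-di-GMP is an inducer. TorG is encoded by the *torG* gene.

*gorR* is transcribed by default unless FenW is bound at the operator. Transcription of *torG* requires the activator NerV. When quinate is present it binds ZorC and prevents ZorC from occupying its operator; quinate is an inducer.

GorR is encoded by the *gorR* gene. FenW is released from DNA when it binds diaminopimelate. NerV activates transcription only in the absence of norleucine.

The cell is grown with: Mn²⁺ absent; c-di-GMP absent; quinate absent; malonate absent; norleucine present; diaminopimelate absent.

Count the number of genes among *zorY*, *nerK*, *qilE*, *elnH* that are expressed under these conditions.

Mn²⁺ is absent, so CilQ is inactive.
Required activator CilQ is absent, so *zorY* is not transcribed.
→ *zorY* is OFF.
Quinate is absent, so ZorC is active.
c-di-GMP is absent, so HaxT is active.
With repressor ZorC bound, *nerK* is not transcribed.
→ *nerK* is OFF.
KulV is produced constitutively and is active.
Malonate is absent, so QilA is active.
With repressor QilA bound, *fubP* is not transcribed.
So FubP is not produced.
No repressor is bound and KulV is active, so *qilE* is transcribed.
→ *qilE* is ON.
Diaminopimelate is absent, so FenW is active.
With repressor FenW bound, *gorR* is not transcribed.
So GorR is not produced.
Norleucine is present, so NerV is inactive.
Required activator NerV is absent, so *torG* is not transcribed.
So TorG is not produced.
Required activator TorG is absent, so *elnH* is not transcribed.
→ *elnH* is OFF.
1 of the 4 genes is transcribed.

1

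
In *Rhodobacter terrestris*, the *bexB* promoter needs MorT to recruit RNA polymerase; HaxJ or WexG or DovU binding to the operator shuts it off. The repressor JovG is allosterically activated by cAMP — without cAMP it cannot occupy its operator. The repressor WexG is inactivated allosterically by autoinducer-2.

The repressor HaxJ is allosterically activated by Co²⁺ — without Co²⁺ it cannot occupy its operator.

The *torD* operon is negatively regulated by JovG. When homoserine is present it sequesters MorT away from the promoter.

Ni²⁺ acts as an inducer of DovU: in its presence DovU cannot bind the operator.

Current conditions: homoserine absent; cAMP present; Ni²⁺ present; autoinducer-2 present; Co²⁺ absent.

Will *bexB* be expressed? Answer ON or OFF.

Homoserine is absent, so MorT is active.
Co²⁺ is absent, so HaxJ is inactive.
Autoinducer-2 is present, so WexG is inactive.
Ni²⁺ is present, so DovU is inactive.
No repressor is bound and MorT is active, so *bexB* is transcribed.

ON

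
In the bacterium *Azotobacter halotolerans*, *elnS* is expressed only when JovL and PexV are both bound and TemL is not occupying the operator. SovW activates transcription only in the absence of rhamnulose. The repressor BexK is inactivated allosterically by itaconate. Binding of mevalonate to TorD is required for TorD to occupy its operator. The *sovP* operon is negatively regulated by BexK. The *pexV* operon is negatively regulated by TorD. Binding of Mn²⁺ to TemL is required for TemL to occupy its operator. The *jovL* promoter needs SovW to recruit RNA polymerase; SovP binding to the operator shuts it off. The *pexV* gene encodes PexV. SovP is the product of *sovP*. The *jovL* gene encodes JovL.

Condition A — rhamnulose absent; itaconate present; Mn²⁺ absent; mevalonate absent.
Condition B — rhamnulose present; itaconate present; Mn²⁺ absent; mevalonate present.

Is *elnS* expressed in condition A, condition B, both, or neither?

Condition A:
Rhamnulose is absent, so SovW is active.
Itaconate is present, so BexK is inactive.
With no repressor bound, *sovP* is transcribed.
So SovP is produced and active.
With repressor SovP bound, *jovL* is not transcribed.
So JovL is not produced.
Mn²⁺ is absent, so TemL is inactive.
Mevalonate is absent, so TorD is inactive.
With no repressor bound, *pexV* is transcribed.
So PexV is produced and active.
Required activator JovL is absent, so *elnS* is not transcribed.
→ *elnS* is OFF in A.
Condition B:
Rhamnulose is present, so SovW is inactive.
Itaconate is present, so BexK is inactive.
With no repressor bound, *sovP* is transcribed.
So SovP is produced and active.
With repressor SovP bound, *jovL* is not transcribed.
So JovL is not produced.
Mn²⁺ is absent, so TemL is inactive.
Mevalonate is present, so TorD is active.
With repressor TorD bound, *pexV* is not transcribed.
So PexV is not produced.
Required activator JovL is absent, so *elnS* is not transcribed.
→ *elnS* is OFF in B.

neither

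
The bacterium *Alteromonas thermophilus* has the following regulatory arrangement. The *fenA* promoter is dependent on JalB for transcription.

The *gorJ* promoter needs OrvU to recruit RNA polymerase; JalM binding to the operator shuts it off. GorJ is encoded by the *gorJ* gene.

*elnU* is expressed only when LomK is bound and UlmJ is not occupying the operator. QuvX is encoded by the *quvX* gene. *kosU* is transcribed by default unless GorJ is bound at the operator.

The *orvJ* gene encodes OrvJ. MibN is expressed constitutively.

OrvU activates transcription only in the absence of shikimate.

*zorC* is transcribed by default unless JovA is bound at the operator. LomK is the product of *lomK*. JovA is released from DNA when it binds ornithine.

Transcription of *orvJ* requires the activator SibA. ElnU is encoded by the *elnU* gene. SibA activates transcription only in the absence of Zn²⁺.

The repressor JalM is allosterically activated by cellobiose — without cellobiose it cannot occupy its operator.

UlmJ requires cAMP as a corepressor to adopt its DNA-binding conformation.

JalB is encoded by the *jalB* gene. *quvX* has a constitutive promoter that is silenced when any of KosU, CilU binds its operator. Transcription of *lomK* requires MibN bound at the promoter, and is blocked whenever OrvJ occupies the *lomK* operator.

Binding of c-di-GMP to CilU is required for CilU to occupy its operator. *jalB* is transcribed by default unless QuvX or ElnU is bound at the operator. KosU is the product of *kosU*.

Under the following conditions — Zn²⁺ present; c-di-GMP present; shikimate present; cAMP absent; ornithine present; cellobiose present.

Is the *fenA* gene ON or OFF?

OFF

Shikimate is present, so OrvU is inactive.
Cellobiose is present, so JalM is active.
With repressor JalM bound, *gorJ* is not transcribed.
So GorJ is not produced.
With no repressor bound, *kosU* is transcribed.
So KosU is produced and active.
c-di-GMP is present, so CilU is active.
With repressor KosU bound, *quvX* is not transcribed.
So QuvX is not produced.
cAMP is absent, so UlmJ is inactive.
MibN is produced constitutively and is active.
Zn²⁺ is present, so SibA is inactive.
Required activator SibA is absent, so *orvJ* is not transcribed.
So OrvJ is not produced.
No repressor is bound and MibN is active, so *lomK* is transcribed.
So LomK is produced and active.
No repressor is bound and LomK is active, so *elnU* is transcribed.
So ElnU is produced and active.
With repressor ElnU bound, *jalB* is not transcribed.
So JalB is not produced.
Required activator JalB is absent, so *fenA* is not transcribed.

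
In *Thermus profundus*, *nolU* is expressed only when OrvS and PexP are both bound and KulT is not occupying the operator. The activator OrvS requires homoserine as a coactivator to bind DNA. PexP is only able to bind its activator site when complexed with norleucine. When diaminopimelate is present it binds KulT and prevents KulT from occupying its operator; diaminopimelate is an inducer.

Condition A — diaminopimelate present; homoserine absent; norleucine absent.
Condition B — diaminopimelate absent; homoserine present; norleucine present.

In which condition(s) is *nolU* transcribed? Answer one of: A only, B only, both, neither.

Condition A:
Diaminopimelate is present, so KulT is inactive.
Homoserine is absent, so OrvS is inactive.
Norleucine is absent, so PexP is inactive.
Required activator OrvS is absent, so *nolU* is not transcribed.
→ *nolU* is OFF in A.
Condition B:
Diaminopimelate is absent, so KulT is active.
Homoserine is present, so OrvS is active.
Norleucine is present, so PexP is active.
With repressor KulT bound, *nolU* is not transcribed.
→ *nolU* is OFF in B.

neither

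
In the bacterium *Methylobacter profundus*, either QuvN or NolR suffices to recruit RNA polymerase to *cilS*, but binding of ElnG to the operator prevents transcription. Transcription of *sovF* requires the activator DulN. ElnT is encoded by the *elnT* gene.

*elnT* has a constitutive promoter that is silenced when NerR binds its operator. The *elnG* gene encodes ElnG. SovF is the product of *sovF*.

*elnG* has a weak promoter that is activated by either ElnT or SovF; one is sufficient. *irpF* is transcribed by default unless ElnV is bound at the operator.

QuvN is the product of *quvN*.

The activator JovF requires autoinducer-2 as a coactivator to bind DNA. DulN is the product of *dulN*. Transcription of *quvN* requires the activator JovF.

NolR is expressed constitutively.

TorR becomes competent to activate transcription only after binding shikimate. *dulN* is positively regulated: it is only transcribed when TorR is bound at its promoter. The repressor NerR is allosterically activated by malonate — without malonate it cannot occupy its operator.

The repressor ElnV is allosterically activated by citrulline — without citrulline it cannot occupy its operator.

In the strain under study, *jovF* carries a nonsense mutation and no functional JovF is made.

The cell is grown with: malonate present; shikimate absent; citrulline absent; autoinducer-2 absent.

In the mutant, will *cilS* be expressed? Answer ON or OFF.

JovF is non-functional in this strain, so it has no effect.
Required activator JovF is absent, so *quvN* is not transcribed.
So QuvN is not produced.
Malonate is present, so NerR is active.
With repressor NerR bound, *elnT* is not transcribed.
So ElnT is not produced.
Shikimate is absent, so TorR is inactive.
Required activator TorR is absent, so *dulN* is not transcribed.
So DulN is not produced.
Required activator DulN is absent, so *sovF* is not transcribed.
So SovF is not produced.
No activator is available at the *elnG* promoter, so *elnG* is not transcribed.
So ElnG is not produced.
NolR is produced constitutively and is active.
Activator NolR is present, so *cilS* is transcribed.

ON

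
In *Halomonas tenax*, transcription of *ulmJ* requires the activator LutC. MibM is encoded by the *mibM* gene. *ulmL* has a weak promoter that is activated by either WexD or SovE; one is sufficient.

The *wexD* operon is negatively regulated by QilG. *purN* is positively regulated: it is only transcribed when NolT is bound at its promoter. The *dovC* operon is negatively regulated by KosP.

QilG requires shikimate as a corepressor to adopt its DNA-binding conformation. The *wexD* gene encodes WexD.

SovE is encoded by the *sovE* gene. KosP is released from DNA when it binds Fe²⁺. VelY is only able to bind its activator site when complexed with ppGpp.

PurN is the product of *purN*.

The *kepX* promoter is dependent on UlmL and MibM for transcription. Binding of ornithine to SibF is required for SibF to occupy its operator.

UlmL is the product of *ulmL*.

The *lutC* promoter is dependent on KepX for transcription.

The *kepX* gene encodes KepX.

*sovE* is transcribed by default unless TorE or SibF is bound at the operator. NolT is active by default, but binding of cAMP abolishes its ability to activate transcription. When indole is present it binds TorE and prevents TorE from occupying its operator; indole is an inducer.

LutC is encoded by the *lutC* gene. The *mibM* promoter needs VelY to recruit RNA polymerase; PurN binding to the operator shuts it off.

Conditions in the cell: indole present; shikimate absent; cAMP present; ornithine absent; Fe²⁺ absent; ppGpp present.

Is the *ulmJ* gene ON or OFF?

ON

Shikimate is absent, so QilG is inactive.
With no repressor bound, *wexD* is transcribed.
So WexD is produced and active.
Indole is present, so TorE is inactive.
Ornithine is absent, so SibF is inactive.
With no repressor bound, *sovE* is transcribed.
So SovE is produced and active.
Activator WexD is present, so *ulmL* is transcribed.
So UlmL is produced and active.
ppGpp is present, so VelY is active.
cAMP is present, so NolT is inactive.
Required activator NolT is absent, so *purN* is not transcribed.
So PurN is not produced.
No repressor is bound and VelY is active, so *mibM* is transcribed.
So MibM is produced and active.
No repressor is bound and UlmL and MibM are active, so *kepX* is transcribed.
So KepX is produced and active.
No repressor is bound and KepX is active, so *lutC* is transcribed.
So LutC is produced and active.
No repressor is bound and LutC is active, so *ulmJ* is transcribed.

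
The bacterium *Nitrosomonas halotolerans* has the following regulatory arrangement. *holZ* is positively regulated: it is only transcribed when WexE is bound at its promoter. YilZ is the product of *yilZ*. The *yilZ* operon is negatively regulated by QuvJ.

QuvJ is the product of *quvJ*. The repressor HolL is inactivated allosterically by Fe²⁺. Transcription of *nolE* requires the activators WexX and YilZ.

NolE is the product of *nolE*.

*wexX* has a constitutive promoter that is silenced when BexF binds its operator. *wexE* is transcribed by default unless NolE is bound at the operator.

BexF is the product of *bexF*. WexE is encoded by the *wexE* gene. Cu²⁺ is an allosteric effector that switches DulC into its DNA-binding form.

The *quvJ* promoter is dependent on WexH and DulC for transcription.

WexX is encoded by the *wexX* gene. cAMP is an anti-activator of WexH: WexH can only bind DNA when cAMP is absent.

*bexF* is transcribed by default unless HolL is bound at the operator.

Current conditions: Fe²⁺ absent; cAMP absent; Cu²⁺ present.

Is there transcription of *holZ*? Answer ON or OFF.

ON

Fe²⁺ is absent, so HolL is active.
With repressor HolL bound, *bexF* is not transcribed.
So BexF is not produced.
With no repressor bound, *wexX* is transcribed.
So WexX is produced and active.
cAMP is absent, so WexH is active.
Cu²⁺ is present, so DulC is active.
No repressor is bound and WexH and DulC are active, so *quvJ* is transcribed.
So QuvJ is produced and active.
With repressor QuvJ bound, *yilZ* is not transcribed.
So YilZ is not produced.
Required activator YilZ is absent, so *nolE* is not transcribed.
So NolE is not produced.
With no repressor bound, *wexE* is transcribed.
So WexE is produced and active.
No repressor is bound and WexE is active, so *holZ* is transcribed.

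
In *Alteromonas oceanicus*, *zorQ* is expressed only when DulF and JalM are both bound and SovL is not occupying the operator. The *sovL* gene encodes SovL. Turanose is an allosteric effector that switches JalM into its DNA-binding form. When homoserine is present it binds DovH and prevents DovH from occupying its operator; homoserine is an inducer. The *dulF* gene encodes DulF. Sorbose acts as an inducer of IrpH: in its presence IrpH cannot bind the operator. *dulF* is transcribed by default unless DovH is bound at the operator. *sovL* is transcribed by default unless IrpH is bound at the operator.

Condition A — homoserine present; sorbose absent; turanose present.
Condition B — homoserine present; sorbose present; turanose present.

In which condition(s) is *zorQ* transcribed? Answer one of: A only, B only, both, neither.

A only

Condition A:
Homoserine is present, so DovH is inactive.
With no repressor bound, *dulF* is transcribed.
So DulF is produced and active.
Sorbose is absent, so IrpH is active.
With repressor IrpH bound, *sovL* is not transcribed.
So SovL is not produced.
Turanose is present, so JalM is active.
No repressor is bound and DulF and JalM are active, so *zorQ* is transcribed.
→ *zorQ* is ON in A.
Condition B:
Homoserine is present, so DovH is inactive.
With no repressor bound, *dulF* is transcribed.
So DulF is produced and active.
Sorbose is present, so IrpH is inactive.
With no repressor bound, *sovL* is transcribed.
So SovL is produced and active.
Turanose is present, so JalM is active.
With repressor SovL bound, *zorQ* is not transcribed.
→ *zorQ* is OFF in B.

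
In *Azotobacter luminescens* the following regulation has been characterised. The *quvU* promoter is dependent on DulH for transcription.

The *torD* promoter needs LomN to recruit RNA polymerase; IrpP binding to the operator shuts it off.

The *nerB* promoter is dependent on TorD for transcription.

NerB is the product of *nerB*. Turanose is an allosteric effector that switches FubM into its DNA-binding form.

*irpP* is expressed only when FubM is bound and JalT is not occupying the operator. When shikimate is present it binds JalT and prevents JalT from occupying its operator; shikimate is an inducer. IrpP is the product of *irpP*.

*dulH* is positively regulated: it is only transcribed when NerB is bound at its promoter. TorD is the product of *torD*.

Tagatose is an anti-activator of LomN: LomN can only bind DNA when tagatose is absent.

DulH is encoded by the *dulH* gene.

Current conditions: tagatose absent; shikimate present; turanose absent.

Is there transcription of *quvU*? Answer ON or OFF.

ON

Shikimate is present, so JalT is inactive.
Turanose is absent, so FubM is inactive.
Required activator FubM is absent, so *irpP* is not transcribed.
So IrpP is not produced.
Tagatose is absent, so LomN is active.
No repressor is bound and LomN is active, so *torD* is transcribed.
So TorD is produced and active.
No repressor is bound and TorD is active, so *nerB* is transcribed.
So NerB is produced and active.
No repressor is bound and NerB is active, so *dulH* is transcribed.
So DulH is produced and active.
No repressor is bound and DulH is active, so *quvU* is transcribed.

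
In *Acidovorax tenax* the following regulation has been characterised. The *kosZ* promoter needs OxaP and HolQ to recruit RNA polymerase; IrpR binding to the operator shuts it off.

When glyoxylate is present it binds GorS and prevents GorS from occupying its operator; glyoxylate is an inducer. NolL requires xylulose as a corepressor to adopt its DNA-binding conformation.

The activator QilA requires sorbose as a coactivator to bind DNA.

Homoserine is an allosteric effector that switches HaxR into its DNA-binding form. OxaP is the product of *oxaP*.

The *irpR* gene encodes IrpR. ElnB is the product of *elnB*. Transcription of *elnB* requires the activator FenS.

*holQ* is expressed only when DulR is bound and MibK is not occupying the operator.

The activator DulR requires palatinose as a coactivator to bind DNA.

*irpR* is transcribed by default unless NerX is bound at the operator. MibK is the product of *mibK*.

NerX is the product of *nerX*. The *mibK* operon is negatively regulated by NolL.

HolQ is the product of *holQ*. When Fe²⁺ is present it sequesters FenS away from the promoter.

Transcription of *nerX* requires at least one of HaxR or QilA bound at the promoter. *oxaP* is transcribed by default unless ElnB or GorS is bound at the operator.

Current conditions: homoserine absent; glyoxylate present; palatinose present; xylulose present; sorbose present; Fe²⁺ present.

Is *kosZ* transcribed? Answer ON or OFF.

Fe²⁺ is present, so FenS is inactive.
Required activator FenS is absent, so *elnB* is not transcribed.
So ElnB is not produced.
Glyoxylate is present, so GorS is inactive.
With no repressor bound, *oxaP* is transcribed.
So OxaP is produced and active.
Xylulose is present, so NolL is active.
With repressor NolL bound, *mibK* is not transcribed.
So MibK is not produced.
Palatinose is present, so DulR is active.
No repressor is bound and DulR is active, so *holQ* is transcribed.
So HolQ is produced and active.
Homoserine is absent, so HaxR is inactive.
Sorbose is present, so QilA is active.
Activator QilA is present, so *nerX* is transcribed.
So NerX is produced and active.
With repressor NerX bound, *irpR* is not transcribed.
So IrpR is not produced.
No repressor is bound and OxaP and HolQ are active, so *kosZ* is transcribed.

ON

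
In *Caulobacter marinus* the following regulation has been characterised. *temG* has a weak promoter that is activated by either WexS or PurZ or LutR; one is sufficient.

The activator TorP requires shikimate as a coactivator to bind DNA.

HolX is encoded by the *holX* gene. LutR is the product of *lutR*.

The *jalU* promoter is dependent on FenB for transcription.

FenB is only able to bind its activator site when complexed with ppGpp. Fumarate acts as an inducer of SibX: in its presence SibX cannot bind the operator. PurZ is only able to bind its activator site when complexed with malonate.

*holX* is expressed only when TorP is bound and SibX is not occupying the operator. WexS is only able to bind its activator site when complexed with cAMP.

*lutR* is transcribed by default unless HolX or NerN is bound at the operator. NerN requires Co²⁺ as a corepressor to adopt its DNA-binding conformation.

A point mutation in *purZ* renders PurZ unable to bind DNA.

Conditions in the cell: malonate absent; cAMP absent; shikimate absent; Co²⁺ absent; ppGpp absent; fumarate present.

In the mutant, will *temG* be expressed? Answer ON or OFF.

ON

cAMP is absent, so WexS is inactive.
PurZ is non-functional in this strain, so it has no effect.
Fumarate is present, so SibX is inactive.
Shikimate is absent, so TorP is inactive.
Required activator TorP is absent, so *holX* is not transcribed.
So HolX is not produced.
Co²⁺ is absent, so NerN is inactive.
With no repressor bound, *lutR* is transcribed.
So LutR is produced and active.
Activator LutR is present, so *temG* is transcribed.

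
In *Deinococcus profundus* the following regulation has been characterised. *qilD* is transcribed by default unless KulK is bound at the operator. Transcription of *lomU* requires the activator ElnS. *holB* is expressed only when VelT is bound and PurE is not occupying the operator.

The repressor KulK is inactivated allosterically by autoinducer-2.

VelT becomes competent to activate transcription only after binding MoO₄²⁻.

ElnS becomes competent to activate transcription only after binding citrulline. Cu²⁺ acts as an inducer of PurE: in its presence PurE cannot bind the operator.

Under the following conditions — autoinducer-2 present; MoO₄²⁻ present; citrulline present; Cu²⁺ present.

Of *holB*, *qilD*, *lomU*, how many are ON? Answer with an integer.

Cu²⁺ is present, so PurE is inactive.
MoO₄²⁻ is present, so VelT is active.
No repressor is bound and VelT is active, so *holB* is transcribed.
→ *holB* is ON.
Autoinducer-2 is present, so KulK is inactive.
With no repressor bound, *qilD* is transcribed.
→ *qilD* is ON.
Citrulline is present, so ElnS is active.
No repressor is bound and ElnS is active, so *lomU* is transcribed.
→ *lomU* is ON.
3 of the 3 genes are transcribed.

3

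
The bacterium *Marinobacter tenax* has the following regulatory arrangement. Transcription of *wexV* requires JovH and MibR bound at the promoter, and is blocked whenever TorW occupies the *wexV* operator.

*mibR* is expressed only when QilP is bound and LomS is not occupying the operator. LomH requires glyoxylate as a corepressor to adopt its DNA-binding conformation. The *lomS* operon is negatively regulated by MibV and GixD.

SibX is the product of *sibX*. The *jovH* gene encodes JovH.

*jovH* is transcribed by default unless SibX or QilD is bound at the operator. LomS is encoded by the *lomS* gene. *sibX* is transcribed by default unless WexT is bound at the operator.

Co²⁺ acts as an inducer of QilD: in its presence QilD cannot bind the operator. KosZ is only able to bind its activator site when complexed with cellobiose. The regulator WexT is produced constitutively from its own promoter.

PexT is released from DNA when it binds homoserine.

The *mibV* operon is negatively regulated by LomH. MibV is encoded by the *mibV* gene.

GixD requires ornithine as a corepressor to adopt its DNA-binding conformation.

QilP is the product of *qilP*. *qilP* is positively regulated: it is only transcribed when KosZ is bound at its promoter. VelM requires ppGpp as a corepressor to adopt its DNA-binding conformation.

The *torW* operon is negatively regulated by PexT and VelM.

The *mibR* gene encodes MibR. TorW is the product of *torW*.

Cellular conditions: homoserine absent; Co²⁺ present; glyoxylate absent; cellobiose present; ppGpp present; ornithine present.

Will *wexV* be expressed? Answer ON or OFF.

ON

WexT is produced constitutively and is active.
With repressor WexT bound, *sibX* is not transcribed.
So SibX is not produced.
Co²⁺ is present, so QilD is inactive.
With no repressor bound, *jovH* is transcribed.
So JovH is produced and active.
Glyoxylate is absent, so LomH is inactive.
With no repressor bound, *mibV* is transcribed.
So MibV is produced and active.
Ornithine is present, so GixD is active.
With repressor MibV bound, *lomS* is not transcribed.
So LomS is not produced.
Cellobiose is present, so KosZ is active.
No repressor is bound and KosZ is active, so *qilP* is transcribed.
So QilP is produced and active.
No repressor is bound and QilP is active, so *mibR* is transcribed.
So MibR is produced and active.
Homoserine is absent, so PexT is active.
ppGpp is present, so VelM is active.
With repressor PexT bound, *torW* is not transcribed.
So TorW is not produced.
No repressor is bound and JovH and MibR are active, so *wexV* is transcribed.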